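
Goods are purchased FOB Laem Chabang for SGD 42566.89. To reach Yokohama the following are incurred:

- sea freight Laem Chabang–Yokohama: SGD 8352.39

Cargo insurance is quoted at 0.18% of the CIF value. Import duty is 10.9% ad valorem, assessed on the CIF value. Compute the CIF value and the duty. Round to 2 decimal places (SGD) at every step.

CIF value: SGD 51011.10; import duty: SGD 5560.21

Let C be the CIF value. C = FOB price + freight + 0.18% × C
C − 0.18% × C = 42566.89 + 8352.39
0.9982 × C = 50919.28
C = 50919.28 / 0.9982 = 51011.10
Insurance premium = 0.18% × 51011.10 = 91.82
Import duty = 51011.10 × 10.9% = 5560.21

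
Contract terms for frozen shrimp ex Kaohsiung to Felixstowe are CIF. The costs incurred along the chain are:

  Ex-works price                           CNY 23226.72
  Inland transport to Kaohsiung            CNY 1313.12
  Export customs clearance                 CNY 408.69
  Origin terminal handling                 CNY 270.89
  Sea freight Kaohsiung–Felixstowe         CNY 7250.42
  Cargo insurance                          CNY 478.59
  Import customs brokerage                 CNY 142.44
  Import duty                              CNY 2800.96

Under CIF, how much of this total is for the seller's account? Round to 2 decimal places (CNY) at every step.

CIF: the seller pays costs through ocean freight and marine insurance to the destination port.
Seller's account: goods 23226.72 + inland to port 1313.12 + export clearance 408.69 + origin terminal 270.89 + freight 7250.42 + insurance 478.59 = 32948.43
Buyer's account: brokerage 142.44 + duty 2800.96 = 2943.40

Seller's account: CNY 32948.43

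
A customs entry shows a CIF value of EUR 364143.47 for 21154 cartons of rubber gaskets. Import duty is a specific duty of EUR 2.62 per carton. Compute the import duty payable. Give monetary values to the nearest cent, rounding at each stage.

Import duty: EUR 55423.48

Import duty = 21154 × 2.62 = 55423.48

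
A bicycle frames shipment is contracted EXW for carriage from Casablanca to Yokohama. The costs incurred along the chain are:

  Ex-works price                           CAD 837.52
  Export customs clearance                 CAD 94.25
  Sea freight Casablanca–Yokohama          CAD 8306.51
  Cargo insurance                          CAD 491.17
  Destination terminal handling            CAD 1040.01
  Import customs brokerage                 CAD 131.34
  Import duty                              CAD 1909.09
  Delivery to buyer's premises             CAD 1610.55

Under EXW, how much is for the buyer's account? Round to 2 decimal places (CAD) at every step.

Buyer's account: CAD 13582.92

EXW: the seller makes goods available at their premises; the buyer bears all onward costs.
Seller's account: goods 837.52 = 837.52
Buyer's account: export clearance 94.25 + freight 8306.51 + insurance 491.17 + destination terminal 1040.01 + brokerage 131.34 + duty 1909.09 + delivery 1610.55 = 13582.92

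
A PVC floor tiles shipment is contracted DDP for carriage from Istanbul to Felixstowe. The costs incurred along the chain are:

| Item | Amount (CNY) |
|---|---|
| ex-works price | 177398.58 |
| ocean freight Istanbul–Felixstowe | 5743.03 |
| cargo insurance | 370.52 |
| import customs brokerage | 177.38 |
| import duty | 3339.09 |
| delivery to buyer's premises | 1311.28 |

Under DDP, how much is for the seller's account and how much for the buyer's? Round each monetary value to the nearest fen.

Seller: CNY 188339.88; buyer: CNY 0.00

DDP: the seller bears all costs including import duty.
Seller's account: goods 177398.58 + freight 5743.03 + insurance 370.52 + brokerage 177.38 + duty 3339.09 + delivery 1311.28 = 188339.88
Buyer's account: 0.00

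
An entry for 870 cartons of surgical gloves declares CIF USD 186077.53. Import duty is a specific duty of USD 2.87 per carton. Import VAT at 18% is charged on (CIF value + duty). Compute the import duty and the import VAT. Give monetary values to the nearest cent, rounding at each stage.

Import duty: USD 2496.90; import VAT: USD 33943.40

Import duty = 870 × 2.87 = 2496.90
VAT base = CIF + duty = 186077.53 + 2496.90 = 188574.43
Import VAT = 188574.43 × 18% = 33943.40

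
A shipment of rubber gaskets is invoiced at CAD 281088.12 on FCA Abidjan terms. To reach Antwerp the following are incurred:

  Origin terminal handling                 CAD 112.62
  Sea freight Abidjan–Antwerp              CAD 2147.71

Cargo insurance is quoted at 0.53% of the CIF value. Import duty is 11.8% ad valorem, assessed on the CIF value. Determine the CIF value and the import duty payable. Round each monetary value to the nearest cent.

CIF value: CAD 284858.20; import duty: CAD 33613.27

Let C be the CIF value. C = FCA price + pre-shipment costs + freight + 0.53% × C
C − 0.53% × C = 281088.12 + 112.62 + 2147.71
0.9947 × C = 283348.45
C = 283348.45 / 0.9947 = 284858.20
Insurance premium = 0.53% × 284858.20 = 1509.75
Import duty = 284858.20 × 11.8% = 33613.27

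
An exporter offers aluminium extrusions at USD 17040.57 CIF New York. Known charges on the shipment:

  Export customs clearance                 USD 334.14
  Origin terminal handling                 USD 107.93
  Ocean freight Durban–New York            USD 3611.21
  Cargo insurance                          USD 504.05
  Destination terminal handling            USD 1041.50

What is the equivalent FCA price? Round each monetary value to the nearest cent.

Not relevant to the conversion: export clearance — on the seller under both CIF and FCA; already in the CIF price and stays in the FCA price. destination terminal — on the buyer under both terms; not part of either seller's price.
From CIF to FCA, the seller no longer bears: origin terminal, freight, insurance.
FCA price = 17040.57 − 107.93 − 3611.21 − 504.05 = 12817.38

FCA price: USD 12817.38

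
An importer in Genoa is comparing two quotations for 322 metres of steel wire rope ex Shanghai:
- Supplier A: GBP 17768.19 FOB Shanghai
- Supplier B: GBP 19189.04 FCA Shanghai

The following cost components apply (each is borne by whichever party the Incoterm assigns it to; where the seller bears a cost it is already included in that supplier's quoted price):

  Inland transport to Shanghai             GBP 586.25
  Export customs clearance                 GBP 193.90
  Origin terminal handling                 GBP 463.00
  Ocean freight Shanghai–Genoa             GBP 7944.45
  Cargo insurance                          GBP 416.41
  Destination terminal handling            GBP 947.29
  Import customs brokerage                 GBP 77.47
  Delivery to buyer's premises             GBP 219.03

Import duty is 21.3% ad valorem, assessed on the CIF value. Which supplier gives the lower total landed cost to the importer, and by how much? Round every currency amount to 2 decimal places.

Supplier A is cheaper by GBP 2285.11

Supplier A (FOB):
CIF value = FOB price + freight + insurance = 17768.19 + 7944.45 + 416.41 = 26129.05
Import duty = 26129.05 × 21.3% = 5565.49
Buyer bears (A): 7944.45 + 416.41 + 947.29 + 77.47 + 219.03 = 9604.65
Landed cost (A) = invoice 17768.19 + 9604.65 + duty 5565.49 = 32938.33
Supplier B (FCA):
CIF value = FCA price + origin terminal + freight + insurance = 19189.04 + 463.00 + 7944.45 + 416.41 = 28012.90
Import duty = 28012.90 × 21.3% = 5966.75
Buyer bears (B): 463.00 + 7944.45 + 416.41 + 947.29 + 77.47 + 219.03 = 10067.65
Landed cost (B) = invoice 19189.04 + 10067.65 + duty 5966.75 = 35223.44
Difference = |32938.33 − 35223.44| = 2285.11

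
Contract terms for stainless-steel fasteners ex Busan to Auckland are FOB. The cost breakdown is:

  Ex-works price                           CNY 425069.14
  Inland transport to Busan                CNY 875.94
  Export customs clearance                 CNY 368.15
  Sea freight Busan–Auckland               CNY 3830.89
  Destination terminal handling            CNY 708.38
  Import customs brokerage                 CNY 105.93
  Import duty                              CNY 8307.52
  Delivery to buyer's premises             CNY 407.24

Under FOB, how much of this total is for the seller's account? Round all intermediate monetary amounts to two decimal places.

FOB: the seller bears costs until goods are on board at the origin port; the buyer bears freight, insurance and all costs thereafter.
Seller's account: goods 425069.14 + inland to port 875.94 + export clearance 368.15 = 426313.23
Buyer's account: freight 3830.89 + destination terminal 708.38 + brokerage 105.93 + duty 8307.52 + delivery 407.24 = 13359.96

Seller's account: CNY 426313.23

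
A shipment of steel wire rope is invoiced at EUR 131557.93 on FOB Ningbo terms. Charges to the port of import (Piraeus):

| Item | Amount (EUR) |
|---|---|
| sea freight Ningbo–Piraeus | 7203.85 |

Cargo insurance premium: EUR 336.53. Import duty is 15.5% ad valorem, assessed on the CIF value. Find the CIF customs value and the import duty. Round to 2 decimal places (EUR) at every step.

CIF = FOB price + freight + insurance
CIF = 131557.93 + 7203.85 + 336.53 = 139098.31
Import duty = 139098.31 × 15.5% = 21560.24

CIF value: EUR 139098.31; import duty: EUR 21560.24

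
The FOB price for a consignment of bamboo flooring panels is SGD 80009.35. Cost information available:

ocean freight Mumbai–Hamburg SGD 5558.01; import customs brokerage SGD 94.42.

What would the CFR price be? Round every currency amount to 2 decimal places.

Not relevant to the conversion: brokerage — on the buyer under both terms; not part of either seller's price.
From FOB to CFR, the seller additionally bears: freight.
CFR price = 80009.35 + 5558.01 = 85567.36

CFR price: SGD 85567.36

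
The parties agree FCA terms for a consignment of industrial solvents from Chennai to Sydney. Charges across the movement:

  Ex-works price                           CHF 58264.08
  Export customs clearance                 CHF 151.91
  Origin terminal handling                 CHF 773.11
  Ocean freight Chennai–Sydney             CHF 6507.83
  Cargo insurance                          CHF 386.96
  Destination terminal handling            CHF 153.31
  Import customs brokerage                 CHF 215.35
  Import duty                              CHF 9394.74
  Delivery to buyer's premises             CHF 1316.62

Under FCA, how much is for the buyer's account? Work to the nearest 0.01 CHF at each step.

FCA: the seller delivers export-cleared goods to the carrier; the buyer bears costs from that point.
Seller's account: goods 58264.08 + export clearance 151.91 = 58415.99
Buyer's account: origin terminal 773.11 + freight 6507.83 + insurance 386.96 + destination terminal 153.31 + brokerage 215.35 + duty 9394.74 + delivery 1316.62 = 18747.92

Buyer's account: CHF 18747.92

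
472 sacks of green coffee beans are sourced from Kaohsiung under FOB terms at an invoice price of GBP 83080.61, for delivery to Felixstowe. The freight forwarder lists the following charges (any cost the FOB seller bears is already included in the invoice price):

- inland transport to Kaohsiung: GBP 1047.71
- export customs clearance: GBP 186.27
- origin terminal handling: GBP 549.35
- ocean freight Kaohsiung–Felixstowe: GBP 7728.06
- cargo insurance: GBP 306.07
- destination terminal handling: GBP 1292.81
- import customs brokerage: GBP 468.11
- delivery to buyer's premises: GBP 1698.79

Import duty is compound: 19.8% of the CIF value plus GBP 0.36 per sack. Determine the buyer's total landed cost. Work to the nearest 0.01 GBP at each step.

Total landed cost: GBP 112785.09

FOB: the seller bears costs until goods are on board at the origin port; the buyer bears freight, insurance and all costs thereafter.
Already in the invoice (seller's account under FOB): inland to port, export clearance, origin terminal — exclude.
CIF value = FOB price + freight + insurance = 83080.61 + 7728.06 + 306.07 = 91114.74
Ad valorem component: 91114.74 × 19.8% = 18040.72
Specific component: 472 × 0.36 = 169.92
Import duty = 18040.72 + 169.92 = 18210.64
Buyer bears: freight 7728.06 + insurance 306.07 + destination terminal 1292.81 + brokerage 468.11 + delivery 1698.79 + duty 18210.64 = 29704.48
Landed cost = invoice 83080.61 + 29704.48 = 112785.09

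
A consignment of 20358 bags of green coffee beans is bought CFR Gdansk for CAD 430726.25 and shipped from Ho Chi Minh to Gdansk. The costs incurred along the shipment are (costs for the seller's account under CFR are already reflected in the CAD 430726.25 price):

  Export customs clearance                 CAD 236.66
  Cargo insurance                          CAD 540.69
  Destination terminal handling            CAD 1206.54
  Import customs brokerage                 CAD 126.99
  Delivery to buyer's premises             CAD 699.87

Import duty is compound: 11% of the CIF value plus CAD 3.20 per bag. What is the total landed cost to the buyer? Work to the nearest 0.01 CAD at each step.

CFR: the seller pays costs through ocean freight to the destination port, but not insurance.
Already in the invoice (seller's account under CFR): export clearance — exclude.
CIF value = CFR price + insurance = 430726.25 + 540.69 = 431266.94
Ad valorem component: 431266.94 × 11% = 47439.36
Specific component: 20358 × 3.20 = 65145.60
Import duty = 47439.36 + 65145.60 = 112584.96
Buyer bears: insurance 540.69 + destination terminal 1206.54 + brokerage 126.99 + delivery 699.87 + duty 112584.96 = 115159.05
Landed cost = invoice 430726.25 + 115159.05 = 545885.30

Total landed cost: CAD 545885.30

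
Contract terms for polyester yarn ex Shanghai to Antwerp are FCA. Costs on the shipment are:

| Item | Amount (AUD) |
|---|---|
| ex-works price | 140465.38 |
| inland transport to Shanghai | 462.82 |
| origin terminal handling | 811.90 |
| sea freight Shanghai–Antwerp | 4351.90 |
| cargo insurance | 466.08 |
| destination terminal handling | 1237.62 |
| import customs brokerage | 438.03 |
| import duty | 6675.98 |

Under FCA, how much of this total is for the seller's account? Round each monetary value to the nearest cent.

Seller's account: AUD 140928.20

FCA: the seller delivers export-cleared goods to the carrier; the buyer bears costs from that point.
Seller's account: goods 140465.38 + inland to port 462.82 = 140928.20
Buyer's account: origin terminal 811.90 + freight 4351.90 + insurance 466.08 + destination terminal 1237.62 + brokerage 438.03 + duty 6675.98 = 13981.51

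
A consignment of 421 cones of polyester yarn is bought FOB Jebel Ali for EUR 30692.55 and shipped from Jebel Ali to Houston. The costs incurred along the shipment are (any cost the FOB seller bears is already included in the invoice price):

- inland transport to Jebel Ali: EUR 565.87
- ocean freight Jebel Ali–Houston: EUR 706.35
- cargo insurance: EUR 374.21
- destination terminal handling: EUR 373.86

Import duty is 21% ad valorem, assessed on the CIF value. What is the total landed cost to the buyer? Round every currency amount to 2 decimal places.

Total landed cost: EUR 38819.32

FOB: the seller bears costs until goods are on board at the origin port; the buyer bears freight, insurance and all costs thereafter.
Already in the invoice (seller's account under FOB): inland to port — exclude.
CIF value = FOB price + freight + insurance = 30692.55 + 706.35 + 374.21 = 31773.11
Import duty = 31773.11 × 21% = 6672.35
Buyer bears: freight 706.35 + insurance 374.21 + destination terminal 373.86 + duty 6672.35 = 8126.77
Landed cost = invoice 30692.55 + 8126.77 = 38819.32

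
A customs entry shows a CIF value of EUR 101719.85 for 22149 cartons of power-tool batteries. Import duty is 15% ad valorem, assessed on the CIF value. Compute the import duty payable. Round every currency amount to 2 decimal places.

Import duty = 101719.85 × 15% = 15257.98

Import duty: EUR 15257.98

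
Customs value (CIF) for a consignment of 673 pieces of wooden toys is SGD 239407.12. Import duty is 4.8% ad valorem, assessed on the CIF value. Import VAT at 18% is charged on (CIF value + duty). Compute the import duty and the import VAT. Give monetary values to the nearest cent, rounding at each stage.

Import duty = 239407.12 × 4.8% = 11491.54
VAT base = CIF + duty = 239407.12 + 11491.54 = 250898.66
Import VAT = 250898.66 × 18% = 45161.76

Import duty: SGD 11491.54; import VAT: SGD 45161.76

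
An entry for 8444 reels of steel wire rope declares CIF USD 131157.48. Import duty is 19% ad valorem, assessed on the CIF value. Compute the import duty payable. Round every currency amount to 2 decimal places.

Import duty: USD 24919.92

Import duty = 131157.48 × 19% = 24919.92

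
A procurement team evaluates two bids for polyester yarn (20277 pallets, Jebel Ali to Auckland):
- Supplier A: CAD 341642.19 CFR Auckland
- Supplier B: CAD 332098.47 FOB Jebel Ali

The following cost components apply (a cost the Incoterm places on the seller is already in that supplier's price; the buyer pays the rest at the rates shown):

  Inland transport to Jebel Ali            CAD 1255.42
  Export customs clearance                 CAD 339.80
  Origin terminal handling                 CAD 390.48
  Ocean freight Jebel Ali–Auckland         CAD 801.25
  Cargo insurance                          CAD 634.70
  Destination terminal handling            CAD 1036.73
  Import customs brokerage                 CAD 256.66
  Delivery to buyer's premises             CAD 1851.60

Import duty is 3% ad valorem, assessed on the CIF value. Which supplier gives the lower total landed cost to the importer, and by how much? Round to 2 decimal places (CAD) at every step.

Supplier A (CFR):
CIF value = CFR price + insurance = 341642.19 + 634.70 = 342276.89
Import duty = 342276.89 × 3% = 10268.31
Buyer bears (A): 634.70 + 1036.73 + 256.66 + 1851.60 = 3779.69
Landed cost (A) = invoice 341642.19 + 3779.69 + duty 10268.31 = 355690.19
Supplier B (FOB):
CIF value = FOB price + freight + insurance = 332098.47 + 801.25 + 634.70 = 333534.42
Import duty = 333534.42 × 3% = 10006.03
Buyer bears (B): 801.25 + 634.70 + 1036.73 + 256.66 + 1851.60 = 4580.94
Landed cost (B) = invoice 332098.47 + 4580.94 + duty 10006.03 = 346685.44
Difference = |355690.19 − 346685.44| = 9004.75

Supplier B is cheaper by CAD 9004.75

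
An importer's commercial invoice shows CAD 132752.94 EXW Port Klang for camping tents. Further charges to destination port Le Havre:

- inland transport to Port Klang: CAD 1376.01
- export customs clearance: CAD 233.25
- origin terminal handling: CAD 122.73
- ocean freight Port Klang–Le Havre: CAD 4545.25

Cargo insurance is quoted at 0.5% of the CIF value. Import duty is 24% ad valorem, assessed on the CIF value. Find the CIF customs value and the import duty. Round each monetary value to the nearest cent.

CIF value: CAD 139728.82; import duty: CAD 33534.92

Let C be the CIF value. C = EXW price + pre-shipment costs + freight + 0.5% × C
C − 0.5% × C = 132752.94 + 1376.01 + 233.25 + 122.73 + 4545.25
0.995 × C = 139030.18
C = 139030.18 / 0.995 = 139728.82
Insurance premium = 0.5% × 139728.82 = 698.64
Import duty = 139728.82 × 24% = 33534.92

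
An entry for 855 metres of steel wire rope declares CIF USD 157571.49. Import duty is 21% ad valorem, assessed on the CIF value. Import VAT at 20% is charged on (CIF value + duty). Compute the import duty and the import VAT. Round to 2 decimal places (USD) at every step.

Import duty = 157571.49 × 21% = 33090.01
VAT base = CIF + duty = 157571.49 + 33090.01 = 190661.50
Import VAT = 190661.50 × 20% = 38132.30

Import duty: USD 33090.01; import VAT: USD 38132.30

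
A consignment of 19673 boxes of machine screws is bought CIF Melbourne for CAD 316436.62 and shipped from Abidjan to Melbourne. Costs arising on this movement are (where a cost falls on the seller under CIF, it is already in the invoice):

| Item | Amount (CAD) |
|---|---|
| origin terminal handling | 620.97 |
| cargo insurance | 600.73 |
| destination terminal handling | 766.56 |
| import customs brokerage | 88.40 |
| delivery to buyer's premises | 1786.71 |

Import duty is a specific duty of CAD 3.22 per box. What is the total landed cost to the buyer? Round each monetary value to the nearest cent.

Total landed cost: CAD 382425.35

CIF: the seller pays costs through ocean freight and marine insurance to the destination port.
Already in the invoice (seller's account under CIF): origin terminal, insurance — exclude.
The CIF price already equals the CIF value: 316436.62
Import duty = 19673 × 3.22 = 63347.06
Buyer bears: destination terminal 766.56 + brokerage 88.40 + delivery 1786.71 + duty 63347.06 = 65988.73
Landed cost = invoice 316436.62 + 65988.73 = 382425.35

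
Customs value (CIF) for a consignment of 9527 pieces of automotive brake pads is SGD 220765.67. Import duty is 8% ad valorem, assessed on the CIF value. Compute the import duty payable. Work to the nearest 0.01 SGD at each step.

Import duty: SGD 17661.25

Import duty = 220765.67 × 8% = 17661.25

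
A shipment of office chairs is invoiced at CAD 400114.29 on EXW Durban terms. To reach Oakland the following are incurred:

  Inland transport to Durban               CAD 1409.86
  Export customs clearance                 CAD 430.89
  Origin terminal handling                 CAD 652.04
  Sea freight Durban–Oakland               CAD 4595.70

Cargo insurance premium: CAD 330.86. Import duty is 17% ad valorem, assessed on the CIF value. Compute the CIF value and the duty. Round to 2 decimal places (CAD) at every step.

CIF value: CAD 407533.64; import duty: CAD 69280.72

CIF = EXW price + pre-shipment costs + freight + insurance
CIF = 400114.29 + 1409.86 + 430.89 + 652.04 + 4595.70 + 330.86 = 407533.64
Import duty = 407533.64 × 17% = 69280.72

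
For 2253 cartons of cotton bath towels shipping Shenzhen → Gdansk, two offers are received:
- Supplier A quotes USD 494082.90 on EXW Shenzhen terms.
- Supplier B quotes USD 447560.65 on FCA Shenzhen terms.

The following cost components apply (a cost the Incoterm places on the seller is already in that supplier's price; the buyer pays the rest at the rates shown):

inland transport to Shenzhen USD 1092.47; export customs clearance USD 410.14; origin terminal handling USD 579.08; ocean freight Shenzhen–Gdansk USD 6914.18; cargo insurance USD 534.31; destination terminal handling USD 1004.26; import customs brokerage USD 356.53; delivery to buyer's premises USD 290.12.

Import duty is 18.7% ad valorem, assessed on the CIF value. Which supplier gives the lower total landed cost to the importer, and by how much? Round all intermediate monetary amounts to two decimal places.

Supplier A (EXW):
CIF value = EXW price + inland to port + export clearance + origin terminal + freight + insurance = 494082.90 + 1092.47 + 410.14 + 579.08 + 6914.18 + 534.31 = 503613.08
Import duty = 503613.08 × 18.7% = 94175.65
Buyer bears (A): 1092.47 + 410.14 + 579.08 + 6914.18 + 534.31 + 1004.26 + 356.53 + 290.12 = 11181.09
Landed cost (A) = invoice 494082.90 + 11181.09 + duty 94175.65 = 599439.64
Supplier B (FCA):
CIF value = FCA price + origin terminal + freight + insurance = 447560.65 + 579.08 + 6914.18 + 534.31 = 455588.22
Import duty = 455588.22 × 18.7% = 85195.00
Buyer bears (B): 579.08 + 6914.18 + 534.31 + 1004.26 + 356.53 + 290.12 = 9678.48
Landed cost (B) = invoice 447560.65 + 9678.48 + duty 85195.00 = 542434.13
Difference = |599439.64 − 542434.13| = 57005.51

Supplier B is cheaper by USD 57005.51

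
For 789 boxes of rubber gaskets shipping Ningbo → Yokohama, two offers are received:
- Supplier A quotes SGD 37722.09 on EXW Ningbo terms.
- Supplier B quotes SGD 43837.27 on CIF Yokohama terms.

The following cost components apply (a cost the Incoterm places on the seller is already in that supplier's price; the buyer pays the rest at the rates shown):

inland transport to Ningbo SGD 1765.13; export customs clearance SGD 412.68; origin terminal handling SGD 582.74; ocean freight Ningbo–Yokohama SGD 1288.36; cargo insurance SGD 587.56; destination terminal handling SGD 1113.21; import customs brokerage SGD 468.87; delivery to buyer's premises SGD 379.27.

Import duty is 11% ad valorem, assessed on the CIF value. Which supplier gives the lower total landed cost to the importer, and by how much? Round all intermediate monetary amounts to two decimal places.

Supplier A is cheaper by SGD 1641.37

Supplier A (EXW):
CIF value = EXW price + inland to port + export clearance + origin terminal + freight + insurance = 37722.09 + 1765.13 + 412.68 + 582.74 + 1288.36 + 587.56 = 42358.56
Import duty = 42358.56 × 11% = 4659.44
Buyer bears (A): 1765.13 + 412.68 + 582.74 + 1288.36 + 587.56 + 1113.21 + 468.87 + 379.27 = 6597.82
Landed cost (A) = invoice 37722.09 + 6597.82 + duty 4659.44 = 48979.35
Supplier B (CIF):
The CIF price already equals the CIF value: 43837.27
Import duty = 43837.27 × 11% = 4822.10
Buyer bears (B): 1113.21 + 468.87 + 379.27 = 1961.35
Landed cost (B) = invoice 43837.27 + 1961.35 + duty 4822.10 = 50620.72
Difference = |48979.35 − 50620.72| = 1641.37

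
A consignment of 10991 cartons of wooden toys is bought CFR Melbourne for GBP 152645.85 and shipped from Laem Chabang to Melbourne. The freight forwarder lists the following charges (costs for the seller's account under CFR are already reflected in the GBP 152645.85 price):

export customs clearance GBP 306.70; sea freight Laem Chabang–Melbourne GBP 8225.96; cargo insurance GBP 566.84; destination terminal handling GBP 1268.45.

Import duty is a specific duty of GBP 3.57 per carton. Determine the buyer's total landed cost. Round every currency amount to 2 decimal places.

Total landed cost: GBP 193719.01

CFR: the seller pays costs through ocean freight to the destination port, but not insurance.
Already in the invoice (seller's account under CFR): export clearance, freight — exclude.
CIF value = CFR price + insurance = 152645.85 + 566.84 = 153212.69
Import duty = 10991 × 3.57 = 39237.87
Buyer bears: insurance 566.84 + destination terminal 1268.45 + duty 39237.87 = 41073.16
Landed cost = invoice 152645.85 + 41073.16 = 193719.01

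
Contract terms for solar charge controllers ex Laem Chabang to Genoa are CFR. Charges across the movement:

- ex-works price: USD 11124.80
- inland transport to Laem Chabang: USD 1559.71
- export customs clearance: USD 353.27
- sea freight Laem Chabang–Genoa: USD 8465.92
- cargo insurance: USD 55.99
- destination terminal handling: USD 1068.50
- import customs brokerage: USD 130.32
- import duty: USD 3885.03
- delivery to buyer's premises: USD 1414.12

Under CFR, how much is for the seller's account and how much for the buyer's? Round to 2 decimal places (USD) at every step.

CFR: the seller pays costs through ocean freight to the destination port, but not insurance.
Seller's account: goods 11124.80 + inland to port 1559.71 + export clearance 353.27 + freight 8465.92 = 21503.70
Buyer's account: insurance 55.99 + destination terminal 1068.50 + brokerage 130.32 + duty 3885.03 + delivery 1414.12 = 6553.96

Seller: USD 21503.70; buyer: USD 6553.96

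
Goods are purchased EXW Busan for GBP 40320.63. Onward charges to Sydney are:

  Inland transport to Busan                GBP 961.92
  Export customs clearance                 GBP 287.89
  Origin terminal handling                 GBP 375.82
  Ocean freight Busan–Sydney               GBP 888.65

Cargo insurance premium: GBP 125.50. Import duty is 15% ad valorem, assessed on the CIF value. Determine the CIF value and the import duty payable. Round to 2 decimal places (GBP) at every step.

CIF = EXW price + pre-shipment costs + freight + insurance
CIF = 40320.63 + 961.92 + 287.89 + 375.82 + 888.65 + 125.50 = 42960.41
Import duty = 42960.41 × 15% = 6444.06

CIF value: GBP 42960.41; import duty: GBP 6444.06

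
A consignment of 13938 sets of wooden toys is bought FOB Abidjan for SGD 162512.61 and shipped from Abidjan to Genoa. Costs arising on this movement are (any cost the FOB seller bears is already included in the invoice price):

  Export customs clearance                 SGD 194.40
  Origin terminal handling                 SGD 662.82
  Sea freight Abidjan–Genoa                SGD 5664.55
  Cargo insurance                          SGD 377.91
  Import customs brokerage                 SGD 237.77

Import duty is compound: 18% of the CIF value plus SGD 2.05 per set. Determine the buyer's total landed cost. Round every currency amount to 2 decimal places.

Total landed cost: SGD 227705.65

FOB: the seller bears costs until goods are on board at the origin port; the buyer bears freight, insurance and all costs thereafter.
Already in the invoice (seller's account under FOB): export clearance, origin terminal — exclude.
CIF value = FOB price + freight + insurance = 162512.61 + 5664.55 + 377.91 = 168555.07
Ad valorem component: 168555.07 × 18% = 30339.91
Specific component: 13938 × 2.05 = 28572.90
Import duty = 30339.91 + 28572.90 = 58912.81
Buyer bears: freight 5664.55 + insurance 377.91 + brokerage 237.77 + duty 58912.81 = 65193.04
Landed cost = invoice 162512.61 + 65193.04 = 227705.65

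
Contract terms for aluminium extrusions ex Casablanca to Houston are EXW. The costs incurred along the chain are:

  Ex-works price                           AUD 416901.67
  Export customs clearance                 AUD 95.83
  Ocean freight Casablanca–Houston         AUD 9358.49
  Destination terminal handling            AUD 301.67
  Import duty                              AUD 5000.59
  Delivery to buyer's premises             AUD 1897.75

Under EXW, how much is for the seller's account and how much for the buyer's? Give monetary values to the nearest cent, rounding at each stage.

Seller: AUD 416901.67; buyer: AUD 16654.33

EXW: the seller makes goods available at their premises; the buyer bears all onward costs.
Seller's account: goods 416901.67 = 416901.67
Buyer's account: export clearance 95.83 + freight 9358.49 + destination terminal 301.67 + duty 5000.59 + delivery 1897.75 = 16654.33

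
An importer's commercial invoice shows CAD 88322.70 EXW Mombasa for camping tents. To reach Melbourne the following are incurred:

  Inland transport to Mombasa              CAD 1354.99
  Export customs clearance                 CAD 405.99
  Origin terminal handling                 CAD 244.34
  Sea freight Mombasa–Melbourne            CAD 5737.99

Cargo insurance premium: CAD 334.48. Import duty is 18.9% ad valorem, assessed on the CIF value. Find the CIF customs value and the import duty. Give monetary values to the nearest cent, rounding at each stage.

CIF value: CAD 96400.49; import duty: CAD 18219.69

CIF = EXW price + pre-shipment costs + freight + insurance
CIF = 88322.70 + 1354.99 + 405.99 + 244.34 + 5737.99 + 334.48 = 96400.49
Import duty = 96400.49 × 18.9% = 18219.69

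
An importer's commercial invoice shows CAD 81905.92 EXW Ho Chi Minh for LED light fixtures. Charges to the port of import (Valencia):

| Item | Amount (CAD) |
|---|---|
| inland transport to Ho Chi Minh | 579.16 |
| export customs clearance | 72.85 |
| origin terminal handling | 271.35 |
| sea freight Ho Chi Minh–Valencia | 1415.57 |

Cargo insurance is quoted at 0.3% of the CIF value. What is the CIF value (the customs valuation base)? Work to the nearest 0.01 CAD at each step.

CIF value: CAD 84498.35

Let C be the CIF value. C = EXW price + pre-shipment costs + freight + 0.3% × C
C − 0.3% × C = 81905.92 + 579.16 + 72.85 + 271.35 + 1415.57
0.997 × C = 84244.85
C = 84244.85 / 0.997 = 84498.35
Insurance premium = 0.3% × 84498.35 = 253.50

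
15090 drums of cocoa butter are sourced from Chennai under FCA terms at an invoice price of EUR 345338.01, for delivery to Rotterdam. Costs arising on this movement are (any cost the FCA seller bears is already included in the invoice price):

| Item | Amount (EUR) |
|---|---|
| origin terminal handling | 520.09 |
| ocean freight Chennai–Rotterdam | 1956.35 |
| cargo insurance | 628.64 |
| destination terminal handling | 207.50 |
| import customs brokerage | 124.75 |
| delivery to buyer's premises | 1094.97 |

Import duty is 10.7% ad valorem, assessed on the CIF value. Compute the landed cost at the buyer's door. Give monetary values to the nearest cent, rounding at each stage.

FCA: the seller delivers export-cleared goods to the carrier; the buyer bears costs from that point.
CIF value = FCA price + origin terminal + freight + insurance = 345338.01 + 520.09 + 1956.35 + 628.64 = 348443.09
Import duty = 348443.09 × 10.7% = 37283.41
Buyer bears: origin terminal 520.09 + freight 1956.35 + insurance 628.64 + destination terminal 207.50 + brokerage 124.75 + delivery 1094.97 + duty 37283.41 = 41815.71
Landed cost = invoice 345338.01 + 41815.71 = 387153.72

Total landed cost: EUR 387153.72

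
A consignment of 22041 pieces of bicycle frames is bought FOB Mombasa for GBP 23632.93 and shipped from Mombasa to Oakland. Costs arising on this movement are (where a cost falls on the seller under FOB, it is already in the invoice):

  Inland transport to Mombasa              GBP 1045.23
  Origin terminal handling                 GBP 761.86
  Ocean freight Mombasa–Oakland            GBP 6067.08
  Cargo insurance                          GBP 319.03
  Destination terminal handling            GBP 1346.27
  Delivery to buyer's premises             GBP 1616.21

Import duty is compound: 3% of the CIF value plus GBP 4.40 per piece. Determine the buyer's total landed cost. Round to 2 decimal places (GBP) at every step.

Total landed cost: GBP 130862.49

FOB: the seller bears costs until goods are on board at the origin port; the buyer bears freight, insurance and all costs thereafter.
Already in the invoice (seller's account under FOB): inland to port, origin terminal — exclude.
CIF value = FOB price + freight + insurance = 23632.93 + 6067.08 + 319.03 = 30019.04
Ad valorem component: 30019.04 × 3% = 900.57
Specific component: 22041 × 4.40 = 96980.40
Import duty = 900.57 + 96980.40 = 97880.97
Buyer bears: freight 6067.08 + insurance 319.03 + destination terminal 1346.27 + delivery 1616.21 + duty 97880.97 = 107229.56
Landed cost = invoice 23632.93 + 107229.56 = 130862.49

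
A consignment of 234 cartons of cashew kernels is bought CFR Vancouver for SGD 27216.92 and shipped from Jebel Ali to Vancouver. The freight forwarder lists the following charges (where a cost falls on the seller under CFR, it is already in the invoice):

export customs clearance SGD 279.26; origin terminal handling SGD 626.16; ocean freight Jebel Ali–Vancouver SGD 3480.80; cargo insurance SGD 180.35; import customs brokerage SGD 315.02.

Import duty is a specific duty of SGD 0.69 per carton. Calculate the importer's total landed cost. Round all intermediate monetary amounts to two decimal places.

Total landed cost: SGD 27873.75

CFR: the seller pays costs through ocean freight to the destination port, but not insurance.
Already in the invoice (seller's account under CFR): export clearance, origin terminal, freight — exclude.
CIF value = CFR price + insurance = 27216.92 + 180.35 = 27397.27
Import duty = 234 × 0.69 = 161.46
Buyer bears: insurance 180.35 + brokerage 315.02 + duty 161.46 = 656.83
Landed cost = invoice 27216.92 + 656.83 = 27873.75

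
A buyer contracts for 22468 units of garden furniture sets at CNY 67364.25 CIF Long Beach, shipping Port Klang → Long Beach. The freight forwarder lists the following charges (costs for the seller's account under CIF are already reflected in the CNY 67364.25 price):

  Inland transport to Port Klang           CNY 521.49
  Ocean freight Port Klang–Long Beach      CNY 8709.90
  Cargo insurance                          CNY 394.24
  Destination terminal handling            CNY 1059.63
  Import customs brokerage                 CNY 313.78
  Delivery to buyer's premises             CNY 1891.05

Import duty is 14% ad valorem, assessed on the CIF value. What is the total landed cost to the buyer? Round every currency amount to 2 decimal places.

Total landed cost: CNY 80059.71

CIF: the seller pays costs through ocean freight and marine insurance to the destination port.
Already in the invoice (seller's account under CIF): inland to port, freight, insurance — exclude.
The CIF price already equals the CIF value: 67364.25
Import duty = 67364.25 × 14% = 9431.00
Buyer bears: destination terminal 1059.63 + brokerage 313.78 + delivery 1891.05 + duty 9431.00 = 12695.46
Landed cost = invoice 67364.25 + 12695.46 = 80059.71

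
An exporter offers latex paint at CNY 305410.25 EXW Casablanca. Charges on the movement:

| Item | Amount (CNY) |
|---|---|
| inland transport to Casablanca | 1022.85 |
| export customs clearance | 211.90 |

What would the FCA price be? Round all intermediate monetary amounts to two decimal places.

FCA price: CNY 306645.00

From EXW to FCA, the seller additionally bears: inland to port, export clearance.
FCA price = 305410.25 + 1022.85 + 211.90 = 306645.00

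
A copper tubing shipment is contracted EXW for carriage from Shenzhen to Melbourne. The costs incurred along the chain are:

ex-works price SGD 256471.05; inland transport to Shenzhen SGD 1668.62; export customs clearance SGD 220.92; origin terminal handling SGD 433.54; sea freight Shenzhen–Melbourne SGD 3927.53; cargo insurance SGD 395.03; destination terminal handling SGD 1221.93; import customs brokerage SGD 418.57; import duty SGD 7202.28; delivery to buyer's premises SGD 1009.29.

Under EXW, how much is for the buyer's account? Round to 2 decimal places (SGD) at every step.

Buyer's account: SGD 16497.71

EXW: the seller makes goods available at their premises; the buyer bears all onward costs.
Seller's account: goods 256471.05 = 256471.05
Buyer's account: inland to port 1668.62 + export clearance 220.92 + origin terminal 433.54 + freight 3927.53 + insurance 395.03 + destination terminal 1221.93 + brokerage 418.57 + duty 7202.28 + delivery 1009.29 = 16497.71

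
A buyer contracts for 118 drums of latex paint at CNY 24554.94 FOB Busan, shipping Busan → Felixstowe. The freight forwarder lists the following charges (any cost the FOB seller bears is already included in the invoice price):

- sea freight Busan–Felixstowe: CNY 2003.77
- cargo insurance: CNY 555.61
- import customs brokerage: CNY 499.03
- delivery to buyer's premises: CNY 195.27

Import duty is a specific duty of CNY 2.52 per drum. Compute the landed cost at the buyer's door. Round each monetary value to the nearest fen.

FOB: the seller bears costs until goods are on board at the origin port; the buyer bears freight, insurance and all costs thereafter.
CIF value = FOB price + freight + insurance = 24554.94 + 2003.77 + 555.61 = 27114.32
Import duty = 118 × 2.52 = 297.36
Buyer bears: freight 2003.77 + insurance 555.61 + brokerage 499.03 + delivery 195.27 + duty 297.36 = 3551.04
Landed cost = invoice 24554.94 + 3551.04 = 28105.98

Total landed cost: CNY 28105.98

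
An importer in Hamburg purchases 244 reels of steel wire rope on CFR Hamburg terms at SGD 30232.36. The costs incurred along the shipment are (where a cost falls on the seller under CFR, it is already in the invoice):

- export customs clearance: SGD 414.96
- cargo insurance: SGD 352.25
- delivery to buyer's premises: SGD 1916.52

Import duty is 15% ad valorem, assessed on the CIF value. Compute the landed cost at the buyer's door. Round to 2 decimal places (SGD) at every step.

CFR: the seller pays costs through ocean freight to the destination port, but not insurance.
Already in the invoice (seller's account under CFR): export clearance — exclude.
CIF value = CFR price + insurance = 30232.36 + 352.25 = 30584.61
Import duty = 30584.61 × 15% = 4587.69
Buyer bears: insurance 352.25 + delivery 1916.52 + duty 4587.69 = 6856.46
Landed cost = invoice 30232.36 + 6856.46 = 37088.82

Total landed cost: SGD 37088.82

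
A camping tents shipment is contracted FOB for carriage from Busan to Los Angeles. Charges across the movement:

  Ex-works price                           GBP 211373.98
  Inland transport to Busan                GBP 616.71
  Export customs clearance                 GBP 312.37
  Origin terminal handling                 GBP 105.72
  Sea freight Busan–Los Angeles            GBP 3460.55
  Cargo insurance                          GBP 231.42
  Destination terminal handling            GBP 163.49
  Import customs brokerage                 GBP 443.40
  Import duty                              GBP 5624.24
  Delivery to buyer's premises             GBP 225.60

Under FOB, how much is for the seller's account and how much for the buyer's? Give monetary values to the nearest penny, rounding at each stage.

FOB: the seller bears costs until goods are on board at the origin port; the buyer bears freight, insurance and all costs thereafter.
Seller's account: goods 211373.98 + inland to port 616.71 + export clearance 312.37 + origin terminal 105.72 = 212408.78
Buyer's account: freight 3460.55 + insurance 231.42 + destination terminal 163.49 + brokerage 443.40 + duty 5624.24 + delivery 225.60 = 10148.70

Seller: GBP 212408.78; buyer: GBP 10148.70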